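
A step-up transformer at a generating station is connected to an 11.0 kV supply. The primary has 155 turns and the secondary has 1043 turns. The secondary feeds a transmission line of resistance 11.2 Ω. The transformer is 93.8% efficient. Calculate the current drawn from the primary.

V_s = 11000 × 1043/155 = 74019 V.
I_s = V_s/R = 74019/11.2 = 6608.9 A.
P_out = V_s I_s = 74019 × 6608.9 = 4.8918×10^8 W.
P_in = P_out/η = 4.8918×10^8/0.938 = 5.2152×10^8 W.
I_p = P_in/V_p = 5.2152×10^8/11000 = 47400 A.

I_p ≈ 47400 A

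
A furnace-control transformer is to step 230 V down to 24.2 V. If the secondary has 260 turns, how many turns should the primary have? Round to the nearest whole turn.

N_p/N_s = V_p/V_s, so N_p = 260 × 230/24.2 = 2471.1 ≈ 2471 turns.

N_p = 2471 turns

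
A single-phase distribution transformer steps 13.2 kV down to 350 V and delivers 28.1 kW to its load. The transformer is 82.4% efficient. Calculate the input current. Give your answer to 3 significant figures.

P_in = P_out/η = 28100/0.824 = 34102 W.
I_in = P_in/V_in = 34102/13200 = 2.58 A.

I_in ≈ 2.58 A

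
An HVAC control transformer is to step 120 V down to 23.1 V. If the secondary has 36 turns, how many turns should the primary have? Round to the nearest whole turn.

N_p = 187 turns

N_p/N_s = V_p/V_s, so N_p = 36 × 120/23.1 = 187.0 ≈ 187 turns.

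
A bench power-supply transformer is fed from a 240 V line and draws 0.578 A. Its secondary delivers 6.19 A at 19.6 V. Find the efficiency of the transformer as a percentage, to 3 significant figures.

P_in = 240 × 0.578 = 138.720 W.
P_out = 19.6 × 6.19 = 121.324 W.
η = P_out/P_in = 121.324/138.720 = 0.875.

η ≈ 87.5%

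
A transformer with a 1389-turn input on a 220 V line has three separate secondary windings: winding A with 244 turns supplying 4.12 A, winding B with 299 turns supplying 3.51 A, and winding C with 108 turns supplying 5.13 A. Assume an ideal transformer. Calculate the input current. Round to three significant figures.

V_A = 220 × 244/1389 = 38.647 V; V_B = 220 × 299/1389 = 47.358 V; V_C = 220 × 108/1389 = 17.106 V.
P_out = V_A I_A + V_B I_B + V_C I_C = 38.647×4.12 + 47.358×3.51 + 17.106×5.13 = 159.22 + 166.23 + 87.753 = 413.20 W.
Ideal ⇒ P_in = P_out, so I_in = P_out/V_in = 413.20/220 = 1.88 A.

I_in ≈ 1.88 A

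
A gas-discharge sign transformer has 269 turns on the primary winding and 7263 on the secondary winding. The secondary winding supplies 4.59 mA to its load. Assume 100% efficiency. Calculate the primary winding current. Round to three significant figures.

I_p ≈ 0.124 A

For an ideal transformer I_p/I_s = N_s/N_p, so I_p = 0.00459 × 7263/269 = 0.124 A.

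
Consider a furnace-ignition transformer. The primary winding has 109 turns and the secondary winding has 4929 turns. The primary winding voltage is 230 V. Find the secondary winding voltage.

V_s ≈ 10400 V

V_s/V_p = N_s/N_p, so V_s = 230 × 4929/109 = 10400 V.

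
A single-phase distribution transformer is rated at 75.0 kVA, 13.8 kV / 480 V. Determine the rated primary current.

I_p = S/V_p = 75000/13800 = 5.43 A.

I_p ≈ 5.43 A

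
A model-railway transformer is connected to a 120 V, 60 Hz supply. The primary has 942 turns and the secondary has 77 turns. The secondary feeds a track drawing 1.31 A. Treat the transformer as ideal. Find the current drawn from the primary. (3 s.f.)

I_p ≈ 0.107 A

For an ideal transformer I_p N_p = I_s N_s, so I_p = 1.31 × 77/942 = 0.107 A.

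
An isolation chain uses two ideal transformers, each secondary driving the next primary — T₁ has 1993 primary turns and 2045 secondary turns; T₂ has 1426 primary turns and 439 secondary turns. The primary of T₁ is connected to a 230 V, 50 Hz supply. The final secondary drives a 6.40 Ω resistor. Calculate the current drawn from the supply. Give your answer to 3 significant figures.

After T₁: V = 230.00 × 2045/1993 = 236.00 V.
After T₂: V = 236.00 × 439/1426 = 72.654 V.
I_load = 72.654/6.40 = 11.352 A, so P_out = 72.654 × 11.352 = 824.78 W.
All ideal ⇒ P_in = P_out, so I_supply = 824.78/230 = 3.59 A.

I_supply ≈ 3.59 A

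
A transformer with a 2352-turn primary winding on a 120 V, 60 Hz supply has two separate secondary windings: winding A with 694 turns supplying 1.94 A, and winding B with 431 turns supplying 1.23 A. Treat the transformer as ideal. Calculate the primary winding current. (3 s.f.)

I_p ≈ 0.798 A

V_A = 120 × 694/2352 = 35.408 V; V_B = 120 × 431/2352 = 21.990 V.
P_out = V_A I_A + V_B I_B = 35.408×1.94 + 21.990×1.23 = 68.692 + 27.047 = 95.739 W.
Ideal ⇒ P_in = P_out, so I_p = P_out/V_p = 95.739/120 = 0.798 A.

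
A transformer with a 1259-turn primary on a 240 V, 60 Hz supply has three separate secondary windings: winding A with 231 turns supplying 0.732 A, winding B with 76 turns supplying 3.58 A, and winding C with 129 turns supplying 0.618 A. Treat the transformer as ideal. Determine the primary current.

V_A = 240 × 231/1259 = 44.035 V; V_B = 240 × 76/1259 = 14.488 V; V_C = 240 × 129/1259 = 24.591 V.
P_out = V_A I_A + V_B I_B + V_C I_C = 44.035×0.732 + 14.488×3.58 + 24.591×0.618 = 32.234 + 51.866 + 15.197 = 99.297 W.
Ideal ⇒ P_in = P_out, so I_p = P_out/V_p = 99.297/240 = 0.414 A.

I_p ≈ 0.414 A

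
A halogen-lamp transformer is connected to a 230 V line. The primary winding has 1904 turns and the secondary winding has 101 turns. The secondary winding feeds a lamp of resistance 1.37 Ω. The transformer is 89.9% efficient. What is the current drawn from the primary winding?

V_s = 230 × 101/1904 = 12.201 V.
I_s = V_s/R = 12.201/1.37 = 8.9056 A.
P_out = V_s I_s = 12.201 × 8.9056 = 108.65 W.
P_in = P_out/η = 108.65/0.899 = 120.86 W.
I_p = P_in/V_p = 120.86/230 = 0.525 A.

I_p ≈ 0.525 A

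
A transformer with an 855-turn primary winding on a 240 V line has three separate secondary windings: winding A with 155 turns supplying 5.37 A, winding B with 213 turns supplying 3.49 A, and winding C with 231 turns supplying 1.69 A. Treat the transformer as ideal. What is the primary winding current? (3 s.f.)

I_p ≈ 2.30 A

V_A = 240 × 155/855 = 43.509 V; V_B = 240 × 213/855 = 59.789 V; V_C = 240 × 231/855 = 64.842 V.
P_out = V_A I_A + V_B I_B + V_C I_C = 43.509×5.37 + 59.789×3.49 + 64.842×1.69 = 233.64 + 208.67 + 109.58 = 551.89 W.
Ideal ⇒ P_in = P_out, so I_p = P_out/V_p = 551.89/240 = 2.30 A.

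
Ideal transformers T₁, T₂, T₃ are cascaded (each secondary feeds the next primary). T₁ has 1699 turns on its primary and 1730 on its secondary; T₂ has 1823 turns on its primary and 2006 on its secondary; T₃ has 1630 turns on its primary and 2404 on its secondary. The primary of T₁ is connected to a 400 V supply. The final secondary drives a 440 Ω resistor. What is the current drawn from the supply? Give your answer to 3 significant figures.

After T₁: V = 400.00 × 1730/1699 = 407.30 V.
After T₂: V = 407.30 × 2006/1823 = 448.18 V.
After T₃: V = 448.18 × 2404/1630 = 661.00 V.
I_load = 661.00/440 = 1.5023 A, so P_out = 661.00 × 1.5023 = 993.01 W.
All ideal ⇒ P_in = P_out, so I_supply = 993.01/400 = 2.48 A.

I_supply ≈ 2.48 A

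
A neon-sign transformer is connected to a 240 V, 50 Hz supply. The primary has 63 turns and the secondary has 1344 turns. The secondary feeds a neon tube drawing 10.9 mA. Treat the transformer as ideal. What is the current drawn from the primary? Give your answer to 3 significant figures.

I_p ≈ 0.233 A

For an ideal transformer I_p N_p = I_s N_s, so I_p = 0.0109 × 1344/63 = 0.233 A.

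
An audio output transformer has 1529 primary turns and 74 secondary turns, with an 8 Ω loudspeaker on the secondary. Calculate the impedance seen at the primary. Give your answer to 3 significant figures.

Z_p = (N_p/N_s)² × Z_s = (1529/74)² × 8 = 3420 Ω.

Z_p ≈ 3420 Ω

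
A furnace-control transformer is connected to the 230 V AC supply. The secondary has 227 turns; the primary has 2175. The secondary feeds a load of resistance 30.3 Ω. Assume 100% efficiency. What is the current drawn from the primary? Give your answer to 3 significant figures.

I_p ≈ 0.0827 A

V_s = V_p × N_s/N_p = 230 × 227/2175 = 24.005 V.
I_s = V_s/R = 24.005/30.3 = 0.79223 A.
For an ideal transformer I_p N_p = I_s N_s, so I_p = 0.79223 × 227/2175 = 0.0827 A.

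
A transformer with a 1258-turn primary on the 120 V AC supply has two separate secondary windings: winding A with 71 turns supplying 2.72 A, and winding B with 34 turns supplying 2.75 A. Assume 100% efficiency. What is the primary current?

V_A = 120 × 71/1258 = 6.7727 V; V_B = 120 × 34/1258 = 3.2432 V.
P_out = V_A I_A + V_B I_B = 6.7727×2.72 + 3.2432×2.75 = 18.422 + 8.9189 = 27.341 W.
Ideal ⇒ P_in = P_out, so I_p = P_out/V_p = 27.341/120 = 0.228 A.

I_p ≈ 0.228 A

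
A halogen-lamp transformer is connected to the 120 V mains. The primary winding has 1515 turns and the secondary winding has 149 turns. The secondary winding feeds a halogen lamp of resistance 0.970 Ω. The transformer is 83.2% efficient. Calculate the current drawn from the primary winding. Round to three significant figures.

I_p ≈ 1.44 A

V_s = 120 × 149/1515 = 11.802 V.
I_s = V_s/R = 11.802/0.970 = 12.167 A.
P_out = V_s I_s = 11.802 × 12.167 = 143.59 W.
P_in = P_out/η = 143.59/0.832 = 172.59 W.
I_p = P_in/V_p = 172.59/120 = 1.44 A.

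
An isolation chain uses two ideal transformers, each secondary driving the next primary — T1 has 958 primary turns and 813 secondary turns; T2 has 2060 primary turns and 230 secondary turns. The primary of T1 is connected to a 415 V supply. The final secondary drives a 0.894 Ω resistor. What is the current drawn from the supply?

After T1: V = 415.00 × 813/958 = 352.19 V.
After T2: V = 352.19 × 230/2060 = 39.322 V.
I_load = 39.322/0.894 = 43.984 A, so P_out = 39.322 × 43.984 = 1729.5 W.
All ideal ⇒ P_in = P_out, so I_supply = 1729.5/415 = 4.17 A.

I_supply ≈ 4.17 A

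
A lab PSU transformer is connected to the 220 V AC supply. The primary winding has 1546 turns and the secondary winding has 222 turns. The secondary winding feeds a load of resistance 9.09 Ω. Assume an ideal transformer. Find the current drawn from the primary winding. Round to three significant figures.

I_p ≈ 0.499 A

V_s = V_p × N_s/N_p = 220 × 222/1546 = 31.591 V.
I_s = V_s/R = 31.591/9.09 = 3.4754 A.
For an ideal transformer I_p N_p = I_s N_s, so I_p = 3.4754 × 222/1546 = 0.499 A.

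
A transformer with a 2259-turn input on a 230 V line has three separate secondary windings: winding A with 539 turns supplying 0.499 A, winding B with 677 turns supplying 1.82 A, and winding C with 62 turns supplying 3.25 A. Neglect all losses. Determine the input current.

I_in ≈ 0.754 A

V_A = 230 × 539/2259 = 54.878 V; V_B = 230 × 677/2259 = 68.929 V; V_C = 230 × 62/2259 = 6.3125 V.
P_out = V_A I_A + V_B I_B + V_C I_C = 54.878×0.499 + 68.929×1.82 + 6.3125×3.25 = 27.384 + 125.45 + 20.516 = 173.35 W.
Ideal ⇒ P_in = P_out, so I_in = P_out/V_in = 173.35/230 = 0.754 A.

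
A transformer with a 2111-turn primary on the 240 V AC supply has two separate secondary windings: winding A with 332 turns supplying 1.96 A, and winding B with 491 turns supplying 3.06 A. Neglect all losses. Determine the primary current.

V_A = 240 × 332/2111 = 37.745 V; V_B = 240 × 491/2111 = 55.822 V.
P_out = V_A I_A + V_B I_B = 37.745×1.96 + 55.822×3.06 = 73.980 + 170.81 = 244.80 W.
Ideal ⇒ P_in = P_out, so I_p = P_out/V_p = 244.80/240 = 1.02 A.

I_p ≈ 1.02 A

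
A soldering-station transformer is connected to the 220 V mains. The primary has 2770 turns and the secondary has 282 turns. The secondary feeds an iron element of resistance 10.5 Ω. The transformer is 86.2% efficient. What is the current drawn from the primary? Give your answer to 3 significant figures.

V_s = 220 × 282/2770 = 22.397 V.
I_s = V_s/R = 22.397/10.5 = 2.1331 A.
P_out = V_s I_s = 22.397 × 2.1331 = 47.774 W.
P_in = P_out/η = 47.774/0.862 = 55.423 W.
I_p = P_in/V_p = 55.423/220 = 0.252 A.

I_p ≈ 0.252 A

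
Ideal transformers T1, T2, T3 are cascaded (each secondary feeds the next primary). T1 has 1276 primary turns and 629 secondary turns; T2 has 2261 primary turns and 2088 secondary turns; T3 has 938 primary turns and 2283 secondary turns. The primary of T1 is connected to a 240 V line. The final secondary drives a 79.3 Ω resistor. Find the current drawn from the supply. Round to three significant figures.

I_supply ≈ 3.72 A

After T1: V = 240.00 × 629/1276 = 118.31 V.
After T2: V = 118.31 × 2088/2261 = 109.25 V.
After T3: V = 109.25 × 2283/938 = 265.92 V.
I_load = 265.92/79.3 = 3.3533 A, so P_out = 265.92 × 3.3533 = 891.69 W.
All ideal ⇒ P_in = P_out, so I_supply = 891.69/240 = 3.72 A.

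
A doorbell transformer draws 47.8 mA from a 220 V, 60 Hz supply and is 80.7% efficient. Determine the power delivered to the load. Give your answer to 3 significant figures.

P_in = V_p I_p = 220 × 0.0478 = 10.516 W.
P_out = η P_in = 0.807 × 10.516 = 8.49 W.

P_out ≈ 8.49 W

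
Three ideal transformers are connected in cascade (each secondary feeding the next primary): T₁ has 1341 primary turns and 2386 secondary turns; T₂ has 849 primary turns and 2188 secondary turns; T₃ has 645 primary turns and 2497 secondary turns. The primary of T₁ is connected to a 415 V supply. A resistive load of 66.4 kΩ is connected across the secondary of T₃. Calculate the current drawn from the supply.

Secondary of T₁: V = 415.00 × 2386/1341 = 738.40 V.
Secondary of T₂: V = 738.40 × 2188/849 = 1903.0 V.
Secondary of T₃: V = 1903.0 × 2497/645 = 7367.0 V.
I_load = 7367.0/66400 = 0.11095 A, so P_out = 7367.0 × 0.11095 = 817.35 W.
All ideal ⇒ P_in = P_out, so I_supply = 817.35/415 = 1.97 A.

I_supply ≈ 1.97 A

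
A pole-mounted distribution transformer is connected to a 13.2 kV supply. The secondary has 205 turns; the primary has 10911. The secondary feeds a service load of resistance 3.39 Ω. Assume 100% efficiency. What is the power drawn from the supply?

P ≈ 18100 W

V_s = V_p × N_s/N_p = 13200 × 205/10911 = 248.01 V.
I_s = V_s/R = 248.01/3.39 = 73.158 A.
I_p = I_s × N_s/N_p = 73.158 × 205/10911 = 1.3745 A.
P = V_p I_p = 13200 × 1.3745 = 18100 W.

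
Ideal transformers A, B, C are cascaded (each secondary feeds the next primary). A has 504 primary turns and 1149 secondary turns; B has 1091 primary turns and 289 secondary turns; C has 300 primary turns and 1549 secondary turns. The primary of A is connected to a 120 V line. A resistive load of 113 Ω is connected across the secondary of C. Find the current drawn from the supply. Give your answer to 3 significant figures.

Secondary of A: V = 120.00 × 1149/504 = 273.57 V.
Secondary of B: V = 273.57 × 289/1091 = 72.468 V.
Secondary of C: V = 72.468 × 1549/300 = 374.17 V.
I_load = 374.17/113 = 3.3113 A, so P_out = 374.17 × 3.3113 = 1239.0 W.
All ideal ⇒ P_in = P_out, so I_supply = 1239.0/120 = 10.3 A.

I_supply ≈ 10.3 A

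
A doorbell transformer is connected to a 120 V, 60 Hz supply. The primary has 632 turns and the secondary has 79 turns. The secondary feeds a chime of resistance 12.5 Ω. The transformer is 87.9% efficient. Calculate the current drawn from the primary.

I_p ≈ 0.171 A

V_s = 120 × 79/632 = 15.000 V.
I_s = V_s/R = 15.000/12.5 = 1.2000 A.
P_out = V_s I_s = 15.000 × 1.2000 = 18.000 W.
P_in = P_out/η = 18.000/0.879 = 20.478 W.
I_p = P_in/V_p = 20.478/120 = 0.171 A.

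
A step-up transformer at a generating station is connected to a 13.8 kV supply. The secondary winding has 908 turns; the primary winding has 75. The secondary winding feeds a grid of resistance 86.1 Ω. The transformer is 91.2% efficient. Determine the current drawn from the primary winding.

V_s = 13800 × 908/75 = 167070 V.
I_s = V_s/R = 167070/86.1 = 1940.4 A.
P_out = V_s I_s = 167070 × 1940.4 = 3.2419×10^8 W.
P_in = P_out/η = 3.2419×10^8/0.912 = 3.5548×10^8 W.
I_p = P_in/V_p = 3.5548×10^8/13800 = 25800 A.

I_p ≈ 25800 A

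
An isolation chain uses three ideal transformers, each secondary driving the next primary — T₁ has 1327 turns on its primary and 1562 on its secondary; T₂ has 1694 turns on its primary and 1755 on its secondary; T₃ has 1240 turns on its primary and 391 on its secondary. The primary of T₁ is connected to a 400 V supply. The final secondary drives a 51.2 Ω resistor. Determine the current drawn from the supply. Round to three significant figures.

After T₁: V = 400.00 × 1562/1327 = 470.84 V.
After T₂: V = 470.84 × 1755/1694 = 487.79 V.
After T₃: V = 487.79 × 391/1240 = 153.81 V.
I_load = 153.81/51.2 = 3.0041 A, so P_out = 153.81 × 3.0041 = 462.07 W.
All ideal ⇒ P_in = P_out, so I_supply = 462.07/400 = 1.16 A.

I_supply ≈ 1.16 A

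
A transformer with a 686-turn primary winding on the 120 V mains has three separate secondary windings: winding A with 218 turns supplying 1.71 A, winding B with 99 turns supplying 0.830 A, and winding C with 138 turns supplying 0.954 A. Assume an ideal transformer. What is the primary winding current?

V_A = 120 × 218/686 = 38.134 V; V_B = 120 × 99/686 = 17.318 V; V_C = 120 × 138/686 = 24.140 V.
P_out = V_A I_A + V_B I_B + V_C I_C = 38.134×1.71 + 17.318×0.830 + 24.140×0.954 = 65.209 + 14.374 + 23.030 = 102.61 W.
Ideal ⇒ P_in = P_out, so I_p = P_out/V_p = 102.61/120 = 0.855 A.

I_p ≈ 0.855 A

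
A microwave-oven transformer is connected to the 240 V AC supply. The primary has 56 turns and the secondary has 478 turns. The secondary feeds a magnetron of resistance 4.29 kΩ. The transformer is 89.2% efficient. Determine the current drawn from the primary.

V_s = 240 × 478/56 = 2048.6 V.
I_s = V_s/R = 2048.6/4290 = 0.47752 A.
P_out = V_s I_s = 2048.6 × 0.47752 = 978.24 W.
P_in = P_out/η = 978.24/0.892 = 1096.7 W.
I_p = P_in/V_p = 1096.7/240 = 4.57 A.

I_p ≈ 4.57 A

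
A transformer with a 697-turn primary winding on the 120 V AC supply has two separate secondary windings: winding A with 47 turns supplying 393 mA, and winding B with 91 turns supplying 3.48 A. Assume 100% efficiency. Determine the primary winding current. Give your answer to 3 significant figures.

I_p ≈ 0.481 A

V_A = 120 × 47/697 = 8.0918 V; V_B = 120 × 91/697 = 15.667 V.
P_out = V_A I_A + V_B I_B = 8.0918×0.393 + 15.667×3.48 = 3.1801 + 54.522 = 57.702 W.
Ideal ⇒ P_in = P_out, so I_p = P_out/V_p = 57.702/120 = 0.481 A.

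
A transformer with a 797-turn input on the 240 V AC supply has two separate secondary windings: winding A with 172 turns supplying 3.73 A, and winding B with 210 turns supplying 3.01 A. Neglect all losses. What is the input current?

I_in ≈ 1.60 A

V_A = 240 × 172/797 = 51.794 V; V_B = 240 × 210/797 = 63.237 V.
P_out = V_A I_A + V_B I_B = 51.794×3.73 + 63.237×3.01 = 193.19 + 190.34 = 383.54 W.
Ideal ⇒ P_in = P_out, so I_in = P_out/V_in = 383.54/240 = 1.60 A.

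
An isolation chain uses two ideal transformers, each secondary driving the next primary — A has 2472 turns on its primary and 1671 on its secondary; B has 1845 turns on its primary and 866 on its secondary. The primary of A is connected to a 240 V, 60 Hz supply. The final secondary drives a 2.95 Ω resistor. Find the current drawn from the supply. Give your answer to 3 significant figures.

I_supply ≈ 8.19 A

Secondary of A: V = 240.00 × 1671/2472 = 162.23 V.
Secondary of B: V = 162.23 × 866/1845 = 76.148 V.
I_load = 76.148/2.95 = 25.813 A, so P_out = 76.148 × 25.813 = 1965.6 W.
All ideal ⇒ P_in = P_out, so I_supply = 1965.6/240 = 8.19 A.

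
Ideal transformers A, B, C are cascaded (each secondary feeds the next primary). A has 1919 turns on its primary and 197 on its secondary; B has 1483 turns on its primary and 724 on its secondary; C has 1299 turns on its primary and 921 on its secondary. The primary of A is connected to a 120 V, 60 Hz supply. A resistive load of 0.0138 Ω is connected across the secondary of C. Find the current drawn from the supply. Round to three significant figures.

I_supply ≈ 11.0 A

Secondary of A: V = 120.00 × 197/1919 = 12.319 V.
Secondary of B: V = 12.319 × 724/1483 = 6.0141 V.
Secondary of C: V = 6.0141 × 921/1299 = 4.2640 V.
I_load = 4.2640/0.0138 = 308.99 A, so P_out = 4.2640 × 308.99 = 1317.5 W.
All ideal ⇒ P_in = P_out, so I_supply = 1317.5/120 = 11.0 A.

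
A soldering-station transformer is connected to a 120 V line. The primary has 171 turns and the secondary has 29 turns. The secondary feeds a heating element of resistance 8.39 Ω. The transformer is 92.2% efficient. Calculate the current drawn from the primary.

I_p ≈ 0.446 A

V_s = 120 × 29/171 = 20.351 V.
I_s = V_s/R = 20.351/8.39 = 2.4256 A.
P_out = V_s I_s = 20.351 × 2.4256 = 49.363 W.
P_in = P_out/η = 49.363/0.922 = 53.539 W.
I_p = P_in/V_p = 53.539/120 = 0.446 A.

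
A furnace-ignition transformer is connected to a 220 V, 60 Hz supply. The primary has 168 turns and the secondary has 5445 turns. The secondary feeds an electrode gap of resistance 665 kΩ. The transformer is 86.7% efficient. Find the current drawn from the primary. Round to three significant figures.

I_p ≈ 0.401 A

V_s = 220 × 5445/168 = 7130.4 V.
I_s = V_s/R = 7130.4/665000 = 0.010722 A.
P_out = V_s I_s = 7130.4 × 0.010722 = 76.454 W.
P_in = P_out/η = 76.454/0.867 = 88.182 W.
I_p = P_in/V_p = 88.182/220 = 0.401 A.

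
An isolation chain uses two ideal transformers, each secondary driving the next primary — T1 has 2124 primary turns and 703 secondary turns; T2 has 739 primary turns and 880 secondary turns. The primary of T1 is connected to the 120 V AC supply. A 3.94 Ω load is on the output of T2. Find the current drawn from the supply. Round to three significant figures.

After T1: V = 120.00 × 703/2124 = 39.718 V.
After T2: V = 39.718 × 880/739 = 47.296 V.
I_load = 47.296/3.94 = 12.004 A, so P_out = 47.296 × 12.004 = 567.73 W.
All ideal ⇒ P_in = P_out, so I_supply = 567.73/120 = 4.73 A.

I_supply ≈ 4.73 A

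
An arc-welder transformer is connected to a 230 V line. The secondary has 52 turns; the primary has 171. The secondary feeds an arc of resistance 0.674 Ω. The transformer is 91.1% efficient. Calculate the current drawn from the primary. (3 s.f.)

I_p ≈ 34.6 A

V_s = 230 × 52/171 = 69.942 V.
I_s = V_s/R = 69.942/0.674 = 103.77 A.
P_out = V_s I_s = 69.942 × 103.77 = 7257.9 W.
P_in = P_out/η = 7257.9/0.911 = 7966.9 W.
I_p = P_in/V_p = 7966.9/230 = 34.6 A.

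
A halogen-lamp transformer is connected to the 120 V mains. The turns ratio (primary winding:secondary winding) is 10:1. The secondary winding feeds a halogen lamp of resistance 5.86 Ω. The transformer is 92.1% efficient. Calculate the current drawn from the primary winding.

I_p ≈ 0.222 A

V_s = 120 × 1/10 = 12.000 V.
I_s = V_s/R = 12.000/5.86 = 2.0478 A.
P_out = V_s I_s = 12.000 × 2.0478 = 24.573 W.
P_in = P_out/η = 24.573/0.921 = 26.681 W.
I_p = P_in/V_p = 26.681/120 = 0.222 A.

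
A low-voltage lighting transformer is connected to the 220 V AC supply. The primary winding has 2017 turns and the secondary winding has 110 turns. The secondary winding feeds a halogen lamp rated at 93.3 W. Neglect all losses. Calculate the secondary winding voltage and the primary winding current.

V_s ≈ 12.0 V, I_p ≈ 0.424 A

V_s = V_p × N_s/N_p = 220 × 110/2017 = 11.998 V.
I_s = P/V_s = 93.3/11.998 = 7.7763 A.
I_p = I_s × N_s/N_p = 7.7763 × 110/2017 = 0.424 A.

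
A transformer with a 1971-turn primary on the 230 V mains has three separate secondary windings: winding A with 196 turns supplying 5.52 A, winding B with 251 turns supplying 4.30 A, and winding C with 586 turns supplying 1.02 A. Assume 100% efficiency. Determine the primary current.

I_p ≈ 1.40 A

V_A = 230 × 196/1971 = 22.872 V; V_B = 230 × 251/1971 = 29.290 V; V_C = 230 × 586/1971 = 68.382 V.
P_out = V_A I_A + V_B I_B + V_C I_C = 22.872×5.52 + 29.290×4.30 + 68.382×1.02 = 126.25 + 125.95 + 69.749 = 321.95 W.
Ideal ⇒ P_in = P_out, so I_p = P_out/V_p = 321.95/230 = 1.40 A.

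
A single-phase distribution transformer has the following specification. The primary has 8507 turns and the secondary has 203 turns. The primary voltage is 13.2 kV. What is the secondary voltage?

V_s ≈ 315 V

V_s/V_p = N_s/N_p, so V_s = 13200 × 203/8507 = 315 V.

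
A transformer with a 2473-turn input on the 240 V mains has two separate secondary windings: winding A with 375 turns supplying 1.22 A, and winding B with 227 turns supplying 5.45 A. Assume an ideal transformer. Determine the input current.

V_A = 240 × 375/2473 = 36.393 V; V_B = 240 × 227/2473 = 22.030 V.
P_out = V_A I_A + V_B I_B = 36.393×1.22 + 22.030×5.45 = 44.400 + 120.06 = 164.46 W.
Ideal ⇒ P_in = P_out, so I_in = P_out/V_in = 164.46/240 = 0.685 A.

I_in ≈ 0.685 A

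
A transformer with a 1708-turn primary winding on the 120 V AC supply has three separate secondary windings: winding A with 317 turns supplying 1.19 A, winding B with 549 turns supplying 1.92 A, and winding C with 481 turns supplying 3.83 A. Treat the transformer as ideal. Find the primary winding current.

V_A = 120 × 317/1708 = 22.272 V; V_B = 120 × 549/1708 = 38.571 V; V_C = 120 × 481/1708 = 33.794 V.
P_out = V_A I_A + V_B I_B + V_C I_C = 22.272×1.19 + 38.571×1.92 + 33.794×3.83 = 26.503 + 74.057 + 129.43 = 229.99 W.
Ideal ⇒ P_in = P_out, so I_p = P_out/V_p = 229.99/120 = 1.92 A.

I_p ≈ 1.92 A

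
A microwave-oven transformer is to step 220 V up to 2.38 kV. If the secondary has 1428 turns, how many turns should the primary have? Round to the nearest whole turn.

N_p = 132 turns

N_p/N_s = V_p/V_s, so N_p = 1428 × 220/2380 = 132.0 ≈ 132 turns.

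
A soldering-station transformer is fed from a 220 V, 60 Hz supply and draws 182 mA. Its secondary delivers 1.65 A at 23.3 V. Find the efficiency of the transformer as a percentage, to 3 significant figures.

P_in = 220 × 0.182 = 40.0400 W.
P_out = 23.3 × 1.65 = 38.4450 W.
η = P_out/P_in = 38.4450/40.0400 = 0.960.

η ≈ 96.0%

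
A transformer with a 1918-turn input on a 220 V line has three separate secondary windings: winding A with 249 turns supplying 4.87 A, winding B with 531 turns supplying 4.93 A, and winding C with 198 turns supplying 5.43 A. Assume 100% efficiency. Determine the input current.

V_A = 220 × 249/1918 = 28.561 V; V_B = 220 × 531/1918 = 60.907 V; V_C = 220 × 198/1918 = 22.711 V.
P_out = V_A I_A + V_B I_B + V_C I_C = 28.561×4.87 + 60.907×4.93 + 22.711×5.43 = 139.09 + 300.27 + 123.32 = 562.69 W.
Ideal ⇒ P_in = P_out, so I_in = P_out/V_in = 562.69/220 = 2.56 A.

I_in ≈ 2.56 A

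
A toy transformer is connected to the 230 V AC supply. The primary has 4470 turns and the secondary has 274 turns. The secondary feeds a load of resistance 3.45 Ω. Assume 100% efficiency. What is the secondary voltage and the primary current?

V_s ≈ 14.1 V, I_p ≈ 0.250 A

V_s = V_p × N_s/N_p = 230 × 274/4470 = 14.098 V.
I_s = V_s/R = 14.098/3.45 = 4.0865 A.
I_p = I_s × N_s/N_p = 4.0865 × 274/4470 = 0.250 A.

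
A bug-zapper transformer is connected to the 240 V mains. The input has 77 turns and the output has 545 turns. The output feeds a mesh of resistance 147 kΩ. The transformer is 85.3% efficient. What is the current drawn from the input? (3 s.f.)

I_in ≈ 0.0959 A

V_out = 240 × 545/77 = 1698.7 V.
I_out = V_out/R = 1698.7/147000 = 0.011556 A.
P_out = V_out I_out = 1698.7 × 0.011556 = 19.630 W.
P_in = P_out/η = 19.630/0.853 = 23.013 W.
I_in = P_in/V_in = 23.013/240 = 0.0959 A.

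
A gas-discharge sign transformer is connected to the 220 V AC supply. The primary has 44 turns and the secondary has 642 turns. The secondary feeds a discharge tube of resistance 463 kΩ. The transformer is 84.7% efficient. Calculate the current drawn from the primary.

I_p ≈ 0.119 A

V_s = 220 × 642/44 = 3210.0 V.
I_s = V_s/R = 3210.0/463000 = 0.0069330 A.
P_out = V_s I_s = 3210.0 × 0.0069330 = 22.255 W.
P_in = P_out/η = 22.255/0.847 = 26.275 W.
I_p = P_in/V_p = 26.275/220 = 0.119 A.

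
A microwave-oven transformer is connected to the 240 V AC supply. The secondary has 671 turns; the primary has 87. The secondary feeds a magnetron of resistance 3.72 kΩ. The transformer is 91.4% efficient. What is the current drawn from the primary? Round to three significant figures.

I_p ≈ 4.20 A

V_s = 240 × 671/87 = 1851.0 V.
I_s = V_s/R = 1851.0/3720 = 0.49759 A.
P_out = V_s I_s = 1851.0 × 0.49759 = 921.06 W.
P_in = P_out/η = 921.06/0.914 = 1007.7 W.
I_p = P_in/V_p = 1007.7/240 = 4.20 A.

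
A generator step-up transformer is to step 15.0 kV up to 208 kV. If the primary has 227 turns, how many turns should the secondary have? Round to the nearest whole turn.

N_s = 3148 turns

N_s/N_p = V_s/V_p, so N_s = 227 × 208000/15000 = 3147.7 ≈ 3148 turns.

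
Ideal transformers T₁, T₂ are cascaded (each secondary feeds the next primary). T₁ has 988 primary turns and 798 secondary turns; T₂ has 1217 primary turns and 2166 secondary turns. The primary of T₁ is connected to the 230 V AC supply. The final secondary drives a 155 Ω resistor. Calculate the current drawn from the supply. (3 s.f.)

After T₁: V = 230.00 × 798/988 = 185.77 V.
After T₂: V = 185.77 × 2166/1217 = 330.63 V.
I_load = 330.63/155 = 2.1331 A, so P_out = 330.63 × 2.1331 = 705.26 W.
All ideal ⇒ P_in = P_out, so I_supply = 705.26/230 = 3.07 A.

I_supply ≈ 3.07 A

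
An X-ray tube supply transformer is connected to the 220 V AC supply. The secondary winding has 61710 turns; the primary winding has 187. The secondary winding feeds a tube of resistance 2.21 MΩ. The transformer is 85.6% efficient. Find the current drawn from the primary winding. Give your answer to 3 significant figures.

I_p ≈ 12.7 A

V_s = 220 × 61710/187 = 72600 V.
I_s = V_s/R = 72600/(2.21×10^6) = 0.032851 A.
P_out = V_s I_s = 72600 × 0.032851 = 2385.0 W.
P_in = P_out/η = 2385.0/0.856 = 2786.2 W.
I_p = P_in/V_p = 2786.2/220 = 12.7 A.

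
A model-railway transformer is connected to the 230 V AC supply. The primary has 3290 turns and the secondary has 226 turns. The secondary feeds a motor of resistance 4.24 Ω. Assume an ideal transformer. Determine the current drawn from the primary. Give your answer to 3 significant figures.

I_p ≈ 0.256 A

V_s = V_p × N_s/N_p = 230 × 226/3290 = 15.799 V.
I_s = V_s/R = 15.799/4.24 = 3.7263 A.
For an ideal transformer I_p N_p = I_s N_s, so I_p = 3.7263 × 226/3290 = 0.256 A.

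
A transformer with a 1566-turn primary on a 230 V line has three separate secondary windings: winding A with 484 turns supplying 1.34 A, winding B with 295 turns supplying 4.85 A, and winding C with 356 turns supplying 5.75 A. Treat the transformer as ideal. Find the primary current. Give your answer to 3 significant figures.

I_p ≈ 2.63 A

V_A = 230 × 484/1566 = 71.086 V; V_B = 230 × 295/1566 = 43.327 V; V_C = 230 × 356/1566 = 52.286 V.
P_out = V_A I_A + V_B I_B + V_C I_C = 71.086×1.34 + 43.327×4.85 + 52.286×5.75 = 95.255 + 210.14 + 300.64 = 606.04 W.
Ideal ⇒ P_in = P_out, so I_p = P_out/V_p = 606.04/230 = 2.63 A.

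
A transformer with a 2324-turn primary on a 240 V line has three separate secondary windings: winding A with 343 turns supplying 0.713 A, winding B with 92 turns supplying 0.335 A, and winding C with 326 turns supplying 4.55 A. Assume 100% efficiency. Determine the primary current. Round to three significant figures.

I_p ≈ 0.757 A

V_A = 240 × 343/2324 = 35.422 V; V_B = 240 × 92/2324 = 9.5009 V; V_C = 240 × 326/2324 = 33.666 V.
P_out = V_A I_A + V_B I_B + V_C I_C = 35.422×0.713 + 9.5009×0.335 + 33.666×4.55 = 25.256 + 3.1828 + 153.18 = 181.62 W.
Ideal ⇒ P_in = P_out, so I_p = P_out/V_p = 181.62/240 = 0.757 A.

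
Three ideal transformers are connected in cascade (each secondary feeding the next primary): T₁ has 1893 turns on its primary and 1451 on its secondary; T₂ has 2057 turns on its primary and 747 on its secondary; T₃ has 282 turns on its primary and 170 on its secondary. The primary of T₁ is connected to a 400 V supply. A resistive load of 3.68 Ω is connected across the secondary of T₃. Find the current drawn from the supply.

I_supply ≈ 3.06 A

After T₁: V = 400.00 × 1451/1893 = 306.60 V.
After T₂: V = 306.60 × 747/2057 = 111.34 V.
After T₃: V = 111.34 × 170/282 = 67.122 V.
I_load = 67.122/3.68 = 18.240 A, so P_out = 67.122 × 18.240 = 1224.3 W.
All ideal ⇒ P_in = P_out, so I_supply = 1224.3/400 = 3.06 A.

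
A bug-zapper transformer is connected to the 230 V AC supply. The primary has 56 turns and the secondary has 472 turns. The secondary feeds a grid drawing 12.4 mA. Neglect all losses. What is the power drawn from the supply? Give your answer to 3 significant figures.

P ≈ 24.0 W

I_p = I_s × N_s/N_p = 0.0124 × 472/56 = 0.10451 A.
P = V_p I_p = 230 × 0.10451 = 24.0 W.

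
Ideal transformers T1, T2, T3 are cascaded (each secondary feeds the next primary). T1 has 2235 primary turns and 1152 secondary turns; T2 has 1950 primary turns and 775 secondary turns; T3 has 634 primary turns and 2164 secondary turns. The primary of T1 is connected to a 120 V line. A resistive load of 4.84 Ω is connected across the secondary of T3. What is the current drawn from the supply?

Secondary of T1: V = 120.00 × 1152/2235 = 61.852 V.
Secondary of T2: V = 61.852 × 775/1950 = 24.582 V.
Secondary of T3: V = 24.582 × 2164/634 = 83.906 V.
I_load = 83.906/4.84 = 17.336 A, so P_out = 83.906 × 17.336 = 1454.6 W.
All ideal ⇒ P_in = P_out, so I_supply = 1454.6/120 = 12.1 A.

I_supply ≈ 12.1 A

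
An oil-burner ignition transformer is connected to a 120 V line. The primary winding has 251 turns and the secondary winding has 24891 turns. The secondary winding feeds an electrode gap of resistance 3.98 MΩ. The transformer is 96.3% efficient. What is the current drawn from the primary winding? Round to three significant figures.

I_p ≈ 0.308 A

V_s = 120 × 24891/251 = 11900 V.
I_s = V_s/R = 11900/(3.98×10^6) = 0.0029900 A.
P_out = V_s I_s = 11900 × 0.0029900 = 35.581 W.
P_in = P_out/η = 35.581/0.963 = 36.948 W.
I_p = P_in/V_p = 36.948/120 = 0.308 A.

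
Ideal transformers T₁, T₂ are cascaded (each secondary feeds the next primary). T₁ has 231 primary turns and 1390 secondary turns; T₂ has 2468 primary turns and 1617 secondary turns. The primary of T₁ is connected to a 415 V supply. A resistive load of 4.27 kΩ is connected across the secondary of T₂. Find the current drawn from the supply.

Secondary of T₁: V = 415.00 × 1390/231 = 2497.2 V.
Secondary of T₂: V = 2497.2 × 1617/2468 = 1636.1 V.
I_load = 1636.1/4270 = 0.38317 A, so P_out = 1636.1 × 0.38317 = 626.91 W.
All ideal ⇒ P_in = P_out, so I_supply = 626.91/415 = 1.51 A.

I_supply ≈ 1.51 A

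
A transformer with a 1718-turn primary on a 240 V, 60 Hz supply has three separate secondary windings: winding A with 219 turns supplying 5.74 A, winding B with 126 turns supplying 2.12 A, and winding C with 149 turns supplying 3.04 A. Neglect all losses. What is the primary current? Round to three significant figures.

I_p ≈ 1.15 A

V_A = 240 × 219/1718 = 30.594 V; V_B = 240 × 126/1718 = 17.602 V; V_C = 240 × 149/1718 = 20.815 V.
P_out = V_A I_A + V_B I_B + V_C I_C = 30.594×5.74 + 17.602×2.12 + 20.815×3.04 = 175.61 + 37.316 + 63.277 = 276.20 W.
Ideal ⇒ P_in = P_out, so I_p = P_out/V_p = 276.20/240 = 1.15 A.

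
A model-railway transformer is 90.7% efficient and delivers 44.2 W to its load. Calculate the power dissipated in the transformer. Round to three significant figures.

P_in = P_out/η = 44.2/0.907 = 48.7321 W.
P_loss = P_in − P_out = 48.7321 − 44.2 = 4.53 W.

P_loss ≈ 4.53 W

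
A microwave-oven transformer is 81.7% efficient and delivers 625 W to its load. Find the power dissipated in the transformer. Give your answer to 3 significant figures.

P_loss ≈ 140 W

P_in = P_out/η = 625/0.817 = 764.994 W.
P_loss = P_in − P_out = 764.994 − 625 = 140 W.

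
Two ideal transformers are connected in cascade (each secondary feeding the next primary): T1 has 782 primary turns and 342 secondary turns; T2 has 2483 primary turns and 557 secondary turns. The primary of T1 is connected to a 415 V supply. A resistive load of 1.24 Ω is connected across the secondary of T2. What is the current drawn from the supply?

I_supply ≈ 3.22 A

Secondary of T1: V = 415.00 × 342/782 = 181.50 V.
Secondary of T2: V = 181.50 × 557/2483 = 40.714 V.
I_load = 40.714/1.24 = 32.834 A, so P_out = 40.714 × 32.834 = 1336.8 W.
All ideal ⇒ P_in = P_out, so I_supply = 1336.8/415 = 3.22 A.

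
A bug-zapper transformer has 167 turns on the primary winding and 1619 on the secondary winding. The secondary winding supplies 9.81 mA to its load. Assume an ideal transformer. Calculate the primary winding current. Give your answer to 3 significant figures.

For an ideal transformer I_p/I_s = N_s/N_p, so I_p = 0.00981 × 1619/167 = 0.0951 A.

I_p ≈ 0.0951 A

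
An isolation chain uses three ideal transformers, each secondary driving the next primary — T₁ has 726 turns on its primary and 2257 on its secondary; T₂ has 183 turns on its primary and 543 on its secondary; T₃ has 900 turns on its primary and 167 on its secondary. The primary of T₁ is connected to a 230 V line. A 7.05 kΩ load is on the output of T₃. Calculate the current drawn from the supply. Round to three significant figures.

Secondary of T₁: V = 230.00 × 2257/726 = 715.03 V.
Secondary of T₂: V = 715.03 × 543/183 = 2121.6 V.
Secondary of T₃: V = 2121.6 × 167/900 = 393.68 V.
I_load = 393.68/7050 = 0.055841 A, so P_out = 393.68 × 0.055841 = 21.984 W.
All ideal ⇒ P_in = P_out, so I_supply = 21.984/230 = 0.0956 A.

I_supply ≈ 0.0956 A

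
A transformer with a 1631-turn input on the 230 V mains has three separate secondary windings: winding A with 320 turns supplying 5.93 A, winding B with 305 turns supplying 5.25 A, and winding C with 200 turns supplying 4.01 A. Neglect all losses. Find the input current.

V_A = 230 × 320/1631 = 45.126 V; V_B = 230 × 305/1631 = 43.010 V; V_C = 230 × 200/1631 = 28.204 V.
P_out = V_A I_A + V_B I_B + V_C I_C = 45.126×5.93 + 43.010×5.25 + 28.204×4.01 = 267.60 + 225.80 + 113.10 = 606.50 W.
Ideal ⇒ P_in = P_out, so I_in = P_out/V_in = 606.50/230 = 2.64 A.

I_in ≈ 2.64 A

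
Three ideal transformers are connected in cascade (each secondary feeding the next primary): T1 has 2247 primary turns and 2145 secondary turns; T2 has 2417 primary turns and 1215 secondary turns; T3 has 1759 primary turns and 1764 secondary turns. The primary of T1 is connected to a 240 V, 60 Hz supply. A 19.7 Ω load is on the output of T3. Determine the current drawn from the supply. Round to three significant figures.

After T1: V = 240.00 × 2145/2247 = 229.11 V.
After T2: V = 229.11 × 1215/2417 = 115.17 V.
After T3: V = 115.17 × 1764/1759 = 115.50 V.
I_load = 115.50/19.7 = 5.8628 A, so P_out = 115.50 × 5.8628 = 677.13 W.
All ideal ⇒ P_in = P_out, so I_supply = 677.13/240 = 2.82 A.

I_supply ≈ 2.82 A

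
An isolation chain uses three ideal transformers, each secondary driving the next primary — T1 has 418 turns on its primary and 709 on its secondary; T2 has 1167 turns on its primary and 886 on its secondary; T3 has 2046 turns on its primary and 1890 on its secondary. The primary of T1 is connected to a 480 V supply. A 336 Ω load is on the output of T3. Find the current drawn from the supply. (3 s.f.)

I_supply ≈ 2.02 A

After T1: V = 480.00 × 709/418 = 814.16 V.
After T2: V = 814.16 × 886/1167 = 618.12 V.
After T3: V = 618.12 × 1890/2046 = 570.99 V.
I_load = 570.99/336 = 1.6994 A, so P_out = 570.99 × 1.6994 = 970.33 W.
All ideal ⇒ P_in = P_out, so I_supply = 970.33/480 = 2.02 A.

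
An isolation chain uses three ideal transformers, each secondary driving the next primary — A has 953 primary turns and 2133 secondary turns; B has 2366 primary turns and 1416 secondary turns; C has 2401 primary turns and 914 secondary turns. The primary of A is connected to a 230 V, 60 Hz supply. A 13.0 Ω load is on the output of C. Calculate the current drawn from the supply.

Secondary of A: V = 230.00 × 2133/953 = 514.78 V.
Secondary of B: V = 514.78 × 1416/2366 = 308.09 V.
Secondary of C: V = 308.09 × 914/2401 = 117.28 V.
I_load = 117.28/13.0 = 9.0216 A, so P_out = 117.28 × 9.0216 = 1058.1 W.
All ideal ⇒ P_in = P_out, so I_supply = 1058.1/230 = 4.60 A.

I_supply ≈ 4.60 A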